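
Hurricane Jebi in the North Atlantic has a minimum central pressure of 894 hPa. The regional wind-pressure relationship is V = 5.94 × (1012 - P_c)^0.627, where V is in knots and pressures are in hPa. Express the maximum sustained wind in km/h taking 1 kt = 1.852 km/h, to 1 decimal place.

ΔP = 1012 − 894 = 118 hPa.
V ≈ 5.94 × 118^0.627 = 5.94 × 19.910 ≈ 118.265 kt.
118.265 × 1.852 ≈ 219.03 km/h → 219.0 km/h.

219.0 km/h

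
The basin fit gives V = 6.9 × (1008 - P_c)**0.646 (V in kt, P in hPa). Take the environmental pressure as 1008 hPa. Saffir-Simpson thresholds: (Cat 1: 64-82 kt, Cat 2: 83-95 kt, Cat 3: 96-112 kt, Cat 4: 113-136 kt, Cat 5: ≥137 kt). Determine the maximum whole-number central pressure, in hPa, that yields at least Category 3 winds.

Category 3 begins at V = 96 kt.
Required ΔP = (96/6.9)^(1/0.646) = 13.913^1.548 ≈ 58.88 hPa.
P_c ≤ 1008 − 58.88 = 949.12, so the highest integer P_c is 949 hPa.

949 hPa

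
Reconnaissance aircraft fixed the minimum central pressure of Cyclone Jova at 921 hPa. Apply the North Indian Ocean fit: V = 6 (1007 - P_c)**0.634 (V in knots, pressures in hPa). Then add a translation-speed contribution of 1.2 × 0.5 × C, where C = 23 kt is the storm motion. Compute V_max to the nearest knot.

ΔP = 1007 − 921 = 86 hPa.
86^0.634 ≈ 16.845.
V ≈ 6 × 16.845 ≈ 101.1 kt.
Translation term: 1.2 × 0.5 × 23 = 13.8 kt.
Corrected V ≈ 114.9 kt → 115 kt.

115 kt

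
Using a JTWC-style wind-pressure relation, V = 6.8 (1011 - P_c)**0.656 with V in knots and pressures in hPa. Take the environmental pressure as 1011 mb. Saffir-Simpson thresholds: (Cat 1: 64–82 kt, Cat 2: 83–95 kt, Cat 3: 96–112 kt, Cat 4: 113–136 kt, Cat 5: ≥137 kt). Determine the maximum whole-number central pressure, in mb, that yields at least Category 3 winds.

954 mb

Category 3 begins at V = 96 kt.
Required ΔP = (96/6.8)^(1/0.656) = 14.118^1.524 ≈ 56.58 mb.
P_c ≤ 1011 − 56.58 = 954.42, so the highest integer P_c is 954 mb.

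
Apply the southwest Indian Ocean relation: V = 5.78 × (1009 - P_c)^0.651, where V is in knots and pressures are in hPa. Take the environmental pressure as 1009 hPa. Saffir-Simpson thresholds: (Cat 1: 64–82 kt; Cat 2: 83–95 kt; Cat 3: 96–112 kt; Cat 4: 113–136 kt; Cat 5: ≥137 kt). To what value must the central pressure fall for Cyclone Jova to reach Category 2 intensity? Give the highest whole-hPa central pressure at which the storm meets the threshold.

949 hPa

Category 2 begins at V = 83 kt.
Required ΔP = (83/5.78)^(1/0.651) = 14.360^1.536 ≈ 59.91 hPa.
P_c ≤ 1009 − 59.91 = 949.09, so the highest integer P_c is 949 hPa.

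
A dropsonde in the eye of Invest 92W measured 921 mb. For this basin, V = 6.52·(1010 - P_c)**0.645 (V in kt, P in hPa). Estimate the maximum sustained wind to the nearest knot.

ΔP = 1010 − 921 = 89 mb.
89^0.645 ≈ 18.087.
V ≈ 6.52 × 18.087 ≈ 117.9 kt.

118 kt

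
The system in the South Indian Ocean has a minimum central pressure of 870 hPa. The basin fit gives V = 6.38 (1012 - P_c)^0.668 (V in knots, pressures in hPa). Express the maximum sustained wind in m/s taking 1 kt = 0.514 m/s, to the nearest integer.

90 m/s

ΔP = 1012 − 870 = 142 hPa.
V ≈ 6.38 × 142^0.668 = 6.38 × 27.399 ≈ 174.803 kt.
174.803 × 0.514 ≈ 89.85 m/s → 90 m/s.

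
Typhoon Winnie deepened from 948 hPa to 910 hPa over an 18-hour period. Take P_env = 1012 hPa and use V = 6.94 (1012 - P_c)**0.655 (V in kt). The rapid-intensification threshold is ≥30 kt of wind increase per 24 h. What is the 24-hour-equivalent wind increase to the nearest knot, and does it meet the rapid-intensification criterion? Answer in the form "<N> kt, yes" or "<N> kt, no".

V₁: ΔP = 64, V ≈ 6.94 × 64^0.655 ≈ 105.78 kt.
V₂: ΔP = 102, V ≈ 6.94 × 102^0.655 ≈ 143.55 kt.
ΔV over 18 h = 37.77 kt → 24 h equivalent = 37.77 × 24/18 ≈ 50.36 kt.
50 kt ≥ 30 kt ⇒ rapid intensification.

50 kt, yes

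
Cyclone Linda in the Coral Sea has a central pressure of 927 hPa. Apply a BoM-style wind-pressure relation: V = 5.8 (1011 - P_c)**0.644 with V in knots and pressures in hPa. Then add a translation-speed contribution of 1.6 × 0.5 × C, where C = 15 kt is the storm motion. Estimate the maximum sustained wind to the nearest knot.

113 kt

ΔP = 1011 − 927 = 84 hPa.
84^0.644 ≈ 17.347.
V ≈ 5.8 × 17.347 ≈ 100.6 kt.
Translation term: 1.6 × 0.5 × 15 = 12 kt.
Corrected V ≈ 112.6 kt → 113 kt.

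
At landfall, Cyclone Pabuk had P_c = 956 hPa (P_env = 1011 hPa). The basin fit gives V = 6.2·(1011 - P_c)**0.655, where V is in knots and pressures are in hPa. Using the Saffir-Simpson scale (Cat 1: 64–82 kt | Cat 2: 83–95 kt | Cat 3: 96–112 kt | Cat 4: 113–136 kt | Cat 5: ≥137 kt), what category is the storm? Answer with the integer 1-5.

2

ΔP = 1011 − 956 = 55 hPa.
V ≈ 6.2 × 55^0.655 = 6.2 × 13.80 ≈ 86 kt.
86 kt falls in the Category 2 band.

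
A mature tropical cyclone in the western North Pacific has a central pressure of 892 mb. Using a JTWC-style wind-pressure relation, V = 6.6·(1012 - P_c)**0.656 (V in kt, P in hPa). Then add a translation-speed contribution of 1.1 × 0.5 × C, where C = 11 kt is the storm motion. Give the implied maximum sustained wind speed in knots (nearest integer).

ΔP = 1012 − 892 = 120 mb.
120^0.656 ≈ 23.118.
V ≈ 6.6 × 23.118 ≈ 152.6 kt.
Translation term: 1.1 × 0.5 × 11 = 6.05 kt.
Corrected V ≈ 158.65 kt → 159 kt.

159 kt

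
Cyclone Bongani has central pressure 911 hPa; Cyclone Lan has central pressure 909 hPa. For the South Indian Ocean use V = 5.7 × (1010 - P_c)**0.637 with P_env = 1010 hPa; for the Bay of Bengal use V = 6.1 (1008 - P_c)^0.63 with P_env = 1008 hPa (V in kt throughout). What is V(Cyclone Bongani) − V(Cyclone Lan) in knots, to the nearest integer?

-4 kt

Cyclone Bongani: ΔP = 99; V ≈ 5.7 × 99^0.637 ≈ 106.44 kt.
Cyclone Lan: ΔP = 99; V ≈ 6.1 × 99^0.63 ≈ 110.30 kt.
Difference ≈ 106.44 − 110.30 = -3.86 → -4 kt.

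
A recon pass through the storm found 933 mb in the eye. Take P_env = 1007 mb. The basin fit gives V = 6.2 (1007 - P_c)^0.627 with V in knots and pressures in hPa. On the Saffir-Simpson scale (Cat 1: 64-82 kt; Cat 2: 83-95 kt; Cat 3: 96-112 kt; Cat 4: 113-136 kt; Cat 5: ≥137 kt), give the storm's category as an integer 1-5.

ΔP = 1007 − 933 = 74 mb.
V ≈ 6.2 × 74^0.627 = 6.2 × 14.86 ≈ 92 kt.
92 kt falls in the Category 2 band.

2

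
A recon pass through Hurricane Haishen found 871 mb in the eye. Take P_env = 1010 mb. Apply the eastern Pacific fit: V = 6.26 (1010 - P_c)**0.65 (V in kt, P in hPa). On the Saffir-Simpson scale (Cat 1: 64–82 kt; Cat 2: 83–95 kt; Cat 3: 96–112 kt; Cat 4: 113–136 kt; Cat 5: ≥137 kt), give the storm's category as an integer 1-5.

ΔP = 1010 − 871 = 139 mb.
V ≈ 6.26 × 139^0.65 = 6.26 × 24.71 ≈ 155 kt.
155 kt falls in the Category 5 band.

5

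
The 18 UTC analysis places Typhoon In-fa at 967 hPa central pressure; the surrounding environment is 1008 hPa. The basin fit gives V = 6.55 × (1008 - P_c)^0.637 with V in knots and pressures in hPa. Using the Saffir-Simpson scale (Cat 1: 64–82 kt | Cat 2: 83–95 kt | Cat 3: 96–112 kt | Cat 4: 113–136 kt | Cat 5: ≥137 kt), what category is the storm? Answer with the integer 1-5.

ΔP = 1008 − 967 = 41 hPa.
V ≈ 6.55 × 41^0.637 = 6.55 × 10.65 ≈ 70 kt.
70 kt falls in the Category 1 band.

1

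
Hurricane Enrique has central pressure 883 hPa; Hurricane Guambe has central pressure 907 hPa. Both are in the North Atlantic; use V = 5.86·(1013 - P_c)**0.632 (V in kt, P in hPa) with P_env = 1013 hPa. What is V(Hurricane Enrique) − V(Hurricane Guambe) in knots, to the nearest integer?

Hurricane Enrique: ΔP = 130; V ≈ 5.86 × 130^0.632 ≈ 127.03 kt.
Hurricane Guambe: ΔP = 106; V ≈ 5.86 × 106^0.632 ≈ 111.66 kt.
Difference ≈ 127.03 − 111.66 = 15.37 → 15 kt.

15 kt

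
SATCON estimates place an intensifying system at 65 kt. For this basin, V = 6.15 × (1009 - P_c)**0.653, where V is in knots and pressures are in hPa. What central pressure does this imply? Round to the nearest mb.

ΔP = (V / 6.15)^(1/0.653) = (65/6.15)^1.531.
65/6.15 = 10.569; 10.569^1.531 ≈ 37.00 mb.
P_c = 1009 − 37.00 = 972.00 ≈ 972 mb.

972 mb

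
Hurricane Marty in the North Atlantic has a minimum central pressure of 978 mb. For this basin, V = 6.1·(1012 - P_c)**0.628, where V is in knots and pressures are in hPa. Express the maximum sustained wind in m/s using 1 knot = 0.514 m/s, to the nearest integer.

ΔP = 1012 − 978 = 34 mb.
V ≈ 6.1 × 34^0.628 = 6.1 × 9.157 ≈ 55.860 kt.
55.860 × 0.514 ≈ 28.71 m/s → 29 m/s.

29 m/s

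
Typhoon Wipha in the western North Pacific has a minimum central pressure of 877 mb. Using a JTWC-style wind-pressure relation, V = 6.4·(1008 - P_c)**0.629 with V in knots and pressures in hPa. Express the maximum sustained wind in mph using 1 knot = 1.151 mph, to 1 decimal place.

158.1 mph

ΔP = 1008 − 877 = 131 mb.
V ≈ 6.4 × 131^0.629 = 6.4 × 21.467 ≈ 137.386 kt.
137.386 × 1.151 ≈ 158.13 mph → 158.1 mph.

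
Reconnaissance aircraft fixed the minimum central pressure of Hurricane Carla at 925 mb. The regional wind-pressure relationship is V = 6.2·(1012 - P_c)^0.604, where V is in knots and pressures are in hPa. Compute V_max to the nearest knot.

92 kt

ΔP = 1012 − 925 = 87 mb.
87^0.604 ≈ 14.841.
V ≈ 6.2 × 14.841 ≈ 92.0 kt.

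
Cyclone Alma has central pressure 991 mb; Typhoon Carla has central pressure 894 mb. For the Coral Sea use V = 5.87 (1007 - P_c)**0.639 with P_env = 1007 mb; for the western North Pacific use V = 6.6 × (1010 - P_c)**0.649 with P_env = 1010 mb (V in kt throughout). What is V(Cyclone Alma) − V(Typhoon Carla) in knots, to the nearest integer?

Cyclone Alma: ΔP = 16; V ≈ 5.87 × 16^0.639 ≈ 34.52 kt.
Typhoon Carla: ΔP = 116; V ≈ 6.6 × 116^0.649 ≈ 144.34 kt.
Difference ≈ 34.52 − 144.34 = -109.82 → -110 kt.

-110 kt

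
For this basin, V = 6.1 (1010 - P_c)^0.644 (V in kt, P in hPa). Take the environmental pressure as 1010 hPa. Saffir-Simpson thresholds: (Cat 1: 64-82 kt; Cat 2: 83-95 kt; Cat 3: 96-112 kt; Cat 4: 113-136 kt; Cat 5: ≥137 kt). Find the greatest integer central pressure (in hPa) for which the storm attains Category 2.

952 hPa

Category 2 begins at V = 83 kt.
Required ΔP = (83/6.1)^(1/0.644) = 13.607^1.553 ≈ 57.61 hPa.
P_c ≤ 1010 − 57.61 = 952.39, so the highest integer P_c is 952 hPa.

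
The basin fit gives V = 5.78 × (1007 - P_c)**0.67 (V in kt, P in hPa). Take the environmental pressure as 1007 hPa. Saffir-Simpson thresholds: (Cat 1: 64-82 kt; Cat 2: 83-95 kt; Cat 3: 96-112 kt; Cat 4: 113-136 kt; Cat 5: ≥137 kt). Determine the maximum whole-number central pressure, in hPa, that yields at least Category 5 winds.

894 hPa

Category 5 begins at V = 137 kt.
Required ΔP = (137/5.78)^(1/0.67) = 23.702^1.493 ≈ 112.70 hPa.
P_c ≤ 1007 − 112.70 = 894.30, so the highest integer P_c is 894 hPa.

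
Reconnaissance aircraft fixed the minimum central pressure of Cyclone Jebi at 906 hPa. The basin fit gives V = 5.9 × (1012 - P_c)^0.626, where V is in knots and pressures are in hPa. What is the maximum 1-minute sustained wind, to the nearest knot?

ΔP = 1012 − 906 = 106 hPa.
106^0.626 ≈ 18.529.
V ≈ 5.9 × 18.529 ≈ 109.3 kt.

109 kt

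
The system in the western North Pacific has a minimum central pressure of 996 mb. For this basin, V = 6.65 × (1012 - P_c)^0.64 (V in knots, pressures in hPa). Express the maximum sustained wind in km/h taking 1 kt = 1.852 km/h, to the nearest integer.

73 km/h

ΔP = 1012 − 996 = 16 mb.
V ≈ 6.65 × 16^0.64 = 6.65 × 5.897 ≈ 39.216 kt.
39.216 × 1.852 ≈ 72.63 km/h → 73 km/h.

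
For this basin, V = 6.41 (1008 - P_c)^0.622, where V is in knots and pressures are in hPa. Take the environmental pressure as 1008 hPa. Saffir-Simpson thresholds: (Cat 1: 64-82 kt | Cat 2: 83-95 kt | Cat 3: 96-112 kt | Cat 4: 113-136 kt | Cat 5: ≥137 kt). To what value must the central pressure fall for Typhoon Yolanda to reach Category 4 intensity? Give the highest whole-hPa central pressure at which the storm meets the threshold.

Category 4 begins at V = 113 kt.
Required ΔP = (113/6.41)^(1/0.622) = 17.629^1.608 ≈ 100.83 hPa.
P_c ≤ 1008 − 100.83 = 907.17, so the highest integer P_c is 907 hPa.

907 hPa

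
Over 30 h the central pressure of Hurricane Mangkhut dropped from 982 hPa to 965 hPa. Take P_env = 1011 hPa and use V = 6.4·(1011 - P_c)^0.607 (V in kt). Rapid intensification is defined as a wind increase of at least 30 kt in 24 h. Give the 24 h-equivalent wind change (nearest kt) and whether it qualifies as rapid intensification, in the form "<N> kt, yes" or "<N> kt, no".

13 kt, no

V₁: ΔP = 29, V ≈ 6.4 × 29^0.607 ≈ 49.41 kt.
V₂: ΔP = 46, V ≈ 6.4 × 46^0.607 ≈ 65.38 kt.
ΔV over 30 h = 15.97 kt → 24 h equivalent = 15.97 × 24/30 ≈ 12.78 kt.
13 kt < 30 kt ⇒ not rapid intensification.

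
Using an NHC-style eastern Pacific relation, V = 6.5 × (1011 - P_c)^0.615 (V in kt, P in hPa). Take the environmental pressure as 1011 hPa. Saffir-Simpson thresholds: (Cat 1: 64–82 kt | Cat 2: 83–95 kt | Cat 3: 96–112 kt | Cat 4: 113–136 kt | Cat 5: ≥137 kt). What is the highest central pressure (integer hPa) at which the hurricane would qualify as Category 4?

907 hPa

Category 4 begins at V = 113 kt.
Required ΔP = (113/6.5)^(1/0.615) = 17.385^1.626 ≈ 103.88 hPa.
P_c ≤ 1011 − 103.88 = 907.12, so the highest integer P_c is 907 hPa.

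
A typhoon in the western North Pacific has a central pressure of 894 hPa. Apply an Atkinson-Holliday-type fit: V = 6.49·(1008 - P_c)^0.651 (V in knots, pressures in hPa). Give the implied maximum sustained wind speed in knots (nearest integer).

ΔP = 1008 − 894 = 114 hPa.
114^0.651 ≈ 21.830.
V ≈ 6.49 × 21.830 ≈ 141.7 kt.

142 kt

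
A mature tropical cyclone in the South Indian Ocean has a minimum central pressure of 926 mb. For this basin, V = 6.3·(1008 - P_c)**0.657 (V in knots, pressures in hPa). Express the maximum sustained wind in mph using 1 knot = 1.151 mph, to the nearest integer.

ΔP = 1008 − 926 = 82 mb.
V ≈ 6.3 × 82^0.657 = 6.3 × 18.087 ≈ 113.951 kt.
113.951 × 1.151 ≈ 131.16 mph → 131 mph.

131 mph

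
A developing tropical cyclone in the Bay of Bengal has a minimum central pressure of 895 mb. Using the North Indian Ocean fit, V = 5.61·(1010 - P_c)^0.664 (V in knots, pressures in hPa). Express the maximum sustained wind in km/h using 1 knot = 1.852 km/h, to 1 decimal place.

ΔP = 1010 − 895 = 115 mb.
V ≈ 5.61 × 115^0.664 = 5.61 × 23.351 ≈ 130.998 kt.
130.998 × 1.852 ≈ 242.61 km/h → 242.6 km/h.

242.6 km/h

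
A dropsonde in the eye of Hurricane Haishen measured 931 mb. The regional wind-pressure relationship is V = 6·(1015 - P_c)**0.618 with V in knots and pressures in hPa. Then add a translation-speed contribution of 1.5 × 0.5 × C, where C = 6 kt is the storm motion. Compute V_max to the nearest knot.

ΔP = 1015 − 931 = 84 mb.
84^0.618 ≈ 15.460.
V ≈ 6 × 15.460 ≈ 92.8 kt.
Translation term: 1.5 × 0.5 × 6 = 4.5 kt.
Corrected V ≈ 97.3 kt → 97 kt.

97 kt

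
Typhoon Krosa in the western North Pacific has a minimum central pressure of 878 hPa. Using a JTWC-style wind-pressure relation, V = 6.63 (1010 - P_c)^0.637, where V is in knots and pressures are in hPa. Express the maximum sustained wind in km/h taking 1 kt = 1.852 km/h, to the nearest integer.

ΔP = 1010 − 878 = 132 hPa.
V ≈ 6.63 × 132^0.637 = 6.63 × 22.429 ≈ 148.703 kt.
148.703 × 1.852 ≈ 275.40 km/h → 275 km/h.

275 km/h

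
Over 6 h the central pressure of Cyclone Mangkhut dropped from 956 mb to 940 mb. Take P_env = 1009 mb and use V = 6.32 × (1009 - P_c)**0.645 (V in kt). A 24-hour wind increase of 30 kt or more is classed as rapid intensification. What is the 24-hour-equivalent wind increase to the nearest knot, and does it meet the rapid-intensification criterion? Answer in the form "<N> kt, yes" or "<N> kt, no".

61 kt, yes

V₁: ΔP = 53, V ≈ 6.32 × 53^0.645 ≈ 81.82 kt.
V₂: ΔP = 69, V ≈ 6.32 × 69^0.645 ≈ 97.00 kt.
ΔV over 6 h = 15.18 kt → 24 h equivalent = 15.18 × 24/6 ≈ 60.72 kt.
61 kt ≥ 30 kt ⇒ rapid intensification.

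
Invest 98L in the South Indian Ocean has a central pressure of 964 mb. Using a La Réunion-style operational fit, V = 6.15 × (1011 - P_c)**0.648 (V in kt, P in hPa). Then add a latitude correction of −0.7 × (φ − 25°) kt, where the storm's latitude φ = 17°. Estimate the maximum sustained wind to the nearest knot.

ΔP = 1011 − 964 = 47 mb.
47^0.648 ≈ 12.120.
V ≈ 6.15 × 12.120 ≈ 74.5 kt.
Latitude correction: −0.7 × (17 − 25) = 5.6 kt.
Corrected V ≈ 80.1 kt → 80 kt.

80 kt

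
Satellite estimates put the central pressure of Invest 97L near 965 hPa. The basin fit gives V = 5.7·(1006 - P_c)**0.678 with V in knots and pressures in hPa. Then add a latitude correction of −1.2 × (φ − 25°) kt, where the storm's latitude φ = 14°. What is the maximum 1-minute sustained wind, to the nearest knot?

84 kt

ΔP = 1006 − 965 = 41 hPa.
41^0.678 ≈ 12.401.
V ≈ 5.7 × 12.401 ≈ 70.7 kt.
Latitude correction: −1.2 × (14 − 25) = 13.2 kt.
Corrected V ≈ 83.9 kt → 84 kt.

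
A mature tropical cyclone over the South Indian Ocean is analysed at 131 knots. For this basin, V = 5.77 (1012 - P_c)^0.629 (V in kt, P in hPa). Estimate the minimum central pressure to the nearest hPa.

ΔP = (V / 5.77)^(1/0.629) = (131/5.77)^1.590.
131/5.77 = 22.704; 22.704^1.590 ≈ 143.20 hPa.
P_c = 1012 − 143.20 = 868.80 ≈ 869 hPa.

869 hPa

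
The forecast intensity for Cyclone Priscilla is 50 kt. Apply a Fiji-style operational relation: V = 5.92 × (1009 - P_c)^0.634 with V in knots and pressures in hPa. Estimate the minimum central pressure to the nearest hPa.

ΔP = (V / 5.92)^(1/0.634) = (50/5.92)^1.577.
50/5.92 = 8.446; 8.446^1.577 ≈ 28.95 hPa.
P_c = 1009 − 28.95 = 980.05 ≈ 980 hPa.

980 hPa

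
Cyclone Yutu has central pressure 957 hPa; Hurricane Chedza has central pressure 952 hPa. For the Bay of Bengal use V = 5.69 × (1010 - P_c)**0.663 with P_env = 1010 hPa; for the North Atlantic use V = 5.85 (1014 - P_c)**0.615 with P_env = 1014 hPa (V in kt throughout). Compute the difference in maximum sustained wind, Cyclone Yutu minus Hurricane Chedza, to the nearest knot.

5 kt

Cyclone Yutu: ΔP = 53; V ≈ 5.69 × 53^0.663 ≈ 79.12 kt.
Hurricane Chedza: ΔP = 62; V ≈ 5.85 × 62^0.615 ≈ 74.04 kt.
Difference ≈ 79.12 − 74.04 = 5.08 → 5 kt.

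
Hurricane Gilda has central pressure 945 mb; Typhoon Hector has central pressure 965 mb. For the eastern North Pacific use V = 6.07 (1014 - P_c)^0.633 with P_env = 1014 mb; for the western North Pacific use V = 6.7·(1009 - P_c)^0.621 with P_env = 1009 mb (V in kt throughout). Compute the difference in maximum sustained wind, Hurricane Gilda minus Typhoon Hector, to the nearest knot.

18 kt

Hurricane Gilda: ΔP = 69; V ≈ 6.07 × 69^0.633 ≈ 88.55 kt.
Typhoon Hector: ΔP = 44; V ≈ 6.7 × 44^0.621 ≈ 70.25 kt.
Difference ≈ 88.55 − 70.25 = 18.30 → 18 kt.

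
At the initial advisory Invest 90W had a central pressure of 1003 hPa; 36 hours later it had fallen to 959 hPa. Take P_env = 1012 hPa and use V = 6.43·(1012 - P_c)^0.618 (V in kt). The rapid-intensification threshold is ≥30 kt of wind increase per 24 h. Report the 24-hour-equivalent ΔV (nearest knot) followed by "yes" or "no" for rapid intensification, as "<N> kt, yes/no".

33 kt, yes

V₁: ΔP = 9, V ≈ 6.43 × 9^0.618 ≈ 25.00 kt.
V₂: ΔP = 53, V ≈ 6.43 × 53^0.618 ≈ 74.78 kt.
ΔV over 36 h = 49.78 kt → 24 h equivalent = 49.78 × 24/36 ≈ 33.19 kt.
33 kt ≥ 30 kt ⇒ rapid intensification.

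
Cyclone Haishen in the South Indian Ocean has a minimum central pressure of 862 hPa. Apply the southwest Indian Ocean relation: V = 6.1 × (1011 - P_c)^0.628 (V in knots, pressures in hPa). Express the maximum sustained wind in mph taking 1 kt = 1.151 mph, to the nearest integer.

ΔP = 1011 − 862 = 149 hPa.
V ≈ 6.1 × 149^0.628 = 6.1 × 23.161 ≈ 141.283 kt.
141.283 × 1.151 ≈ 162.62 mph → 163 mph.

163 mph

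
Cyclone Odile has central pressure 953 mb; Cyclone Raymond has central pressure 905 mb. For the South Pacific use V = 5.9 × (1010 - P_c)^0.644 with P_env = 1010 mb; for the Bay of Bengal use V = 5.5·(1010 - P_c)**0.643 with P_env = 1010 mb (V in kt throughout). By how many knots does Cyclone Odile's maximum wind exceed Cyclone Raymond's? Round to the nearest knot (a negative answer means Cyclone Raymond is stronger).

Cyclone Odile: ΔP = 57; V ≈ 5.9 × 57^0.644 ≈ 79.73 kt.
Cyclone Raymond: ΔP = 105; V ≈ 5.5 × 105^0.643 ≈ 109.64 kt.
Difference ≈ 79.73 − 109.64 = -29.91 → -30 kt.

-30 kt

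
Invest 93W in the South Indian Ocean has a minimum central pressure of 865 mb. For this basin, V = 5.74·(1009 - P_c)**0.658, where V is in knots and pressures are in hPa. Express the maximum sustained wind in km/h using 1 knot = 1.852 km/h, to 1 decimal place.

ΔP = 1009 − 865 = 144 mb.
V ≈ 5.74 × 144^0.658 = 5.74 × 26.315 ≈ 151.048 kt.
151.048 × 1.852 ≈ 279.74 km/h → 279.7 km/h.

279.7 km/h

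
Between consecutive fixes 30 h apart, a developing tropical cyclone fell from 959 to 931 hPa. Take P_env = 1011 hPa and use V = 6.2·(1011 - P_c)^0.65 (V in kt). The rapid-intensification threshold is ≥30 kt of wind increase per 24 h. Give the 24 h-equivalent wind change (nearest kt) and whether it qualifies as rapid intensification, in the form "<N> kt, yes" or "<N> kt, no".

21 kt, no

V₁: ΔP = 52, V ≈ 6.2 × 52^0.65 ≈ 80.87 kt.
V₂: ΔP = 80, V ≈ 6.2 × 80^0.65 ≈ 107.00 kt.
ΔV over 30 h = 26.13 kt → 24 h equivalent = 26.13 × 24/30 ≈ 20.90 kt.
21 kt < 30 kt ⇒ not rapid intensification.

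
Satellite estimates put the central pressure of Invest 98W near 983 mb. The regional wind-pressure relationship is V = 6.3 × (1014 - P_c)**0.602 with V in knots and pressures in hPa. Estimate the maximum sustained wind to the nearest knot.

ΔP = 1014 − 983 = 31 mb.
31^0.602 ≈ 7.903.
V ≈ 6.3 × 7.903 ≈ 49.8 kt.

50 kt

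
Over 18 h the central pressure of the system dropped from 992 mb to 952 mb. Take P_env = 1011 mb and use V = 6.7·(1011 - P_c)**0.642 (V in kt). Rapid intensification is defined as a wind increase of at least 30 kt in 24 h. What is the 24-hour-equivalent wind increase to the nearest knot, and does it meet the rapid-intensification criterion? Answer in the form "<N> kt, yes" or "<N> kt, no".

V₁: ΔP = 19, V ≈ 6.7 × 19^0.642 ≈ 44.36 kt.
V₂: ΔP = 59, V ≈ 6.7 × 59^0.642 ≈ 91.83 kt.
ΔV over 18 h = 47.47 kt → 24 h equivalent = 47.47 × 24/18 ≈ 63.29 kt.
63 kt ≥ 30 kt ⇒ rapid intensification.

63 kt, yes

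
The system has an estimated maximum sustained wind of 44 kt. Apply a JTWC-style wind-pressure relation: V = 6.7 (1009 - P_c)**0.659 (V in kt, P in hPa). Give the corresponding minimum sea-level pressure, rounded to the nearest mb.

992 mb

ΔP = (V / 6.7)^(1/0.659) = (44/6.7)^1.517.
44/6.7 = 6.567; 6.567^1.517 ≈ 17.39 mb.
P_c = 1009 − 17.39 = 991.61 ≈ 992 mb.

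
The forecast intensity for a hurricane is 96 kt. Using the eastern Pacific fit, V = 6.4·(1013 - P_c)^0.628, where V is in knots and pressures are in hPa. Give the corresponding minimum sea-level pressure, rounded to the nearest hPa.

938 hPa

ΔP = (V / 6.4)^(1/0.628) = (96/6.4)^1.592.
96/6.4 = 15.000; 15.000^1.592 ≈ 74.60 hPa.
P_c = 1013 − 74.60 = 938.40 ≈ 938 hPa.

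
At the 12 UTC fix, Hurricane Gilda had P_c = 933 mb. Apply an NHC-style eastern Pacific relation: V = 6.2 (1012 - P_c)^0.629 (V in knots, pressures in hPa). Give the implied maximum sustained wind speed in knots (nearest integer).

ΔP = 1012 − 933 = 79 mb.
79^0.629 ≈ 15.617.
V ≈ 6.2 × 15.617 ≈ 96.8 kt.

97 kt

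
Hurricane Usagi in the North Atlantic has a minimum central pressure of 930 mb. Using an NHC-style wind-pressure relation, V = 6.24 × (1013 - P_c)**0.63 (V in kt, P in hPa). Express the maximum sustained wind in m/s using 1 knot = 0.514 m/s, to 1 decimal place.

51.9 m/s

ΔP = 1013 − 930 = 83 mb.
V ≈ 6.24 × 83^0.63 = 6.24 × 16.182 ≈ 100.973 kt.
100.973 × 0.514 ≈ 51.90 m/s → 51.9 m/s.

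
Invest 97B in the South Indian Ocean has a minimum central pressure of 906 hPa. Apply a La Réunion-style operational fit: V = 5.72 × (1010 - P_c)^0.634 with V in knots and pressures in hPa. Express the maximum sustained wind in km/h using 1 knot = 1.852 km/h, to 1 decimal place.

201.3 km/h

ΔP = 1010 − 906 = 104 hPa.
V ≈ 5.72 × 104^0.634 = 5.72 × 19.002 ≈ 108.691 kt.
108.691 × 1.852 ≈ 201.30 km/h → 201.3 km/h.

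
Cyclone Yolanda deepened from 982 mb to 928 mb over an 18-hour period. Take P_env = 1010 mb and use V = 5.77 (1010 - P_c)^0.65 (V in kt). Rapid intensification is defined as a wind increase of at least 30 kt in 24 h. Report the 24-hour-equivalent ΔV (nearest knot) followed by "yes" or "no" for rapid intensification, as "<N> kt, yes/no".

68 kt, yes

V₁: ΔP = 28, V ≈ 5.77 × 28^0.65 ≈ 50.33 kt.
V₂: ΔP = 82, V ≈ 5.77 × 82^0.65 ≈ 101.19 kt.
ΔV over 18 h = 50.86 kt → 24 h equivalent = 50.86 × 24/18 ≈ 67.81 kt.
68 kt ≥ 30 kt ⇒ rapid intensification.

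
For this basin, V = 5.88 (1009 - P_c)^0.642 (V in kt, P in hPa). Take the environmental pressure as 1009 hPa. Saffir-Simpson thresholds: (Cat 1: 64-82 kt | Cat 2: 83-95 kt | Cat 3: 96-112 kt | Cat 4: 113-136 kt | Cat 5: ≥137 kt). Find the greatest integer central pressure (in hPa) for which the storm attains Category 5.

Category 5 begins at V = 137 kt.
Required ΔP = (137/5.88)^(1/0.642) = 23.299^1.558 ≈ 134.84 hPa.
P_c ≤ 1009 − 134.84 = 874.16, so the highest integer P_c is 874 hPa.

874 hPa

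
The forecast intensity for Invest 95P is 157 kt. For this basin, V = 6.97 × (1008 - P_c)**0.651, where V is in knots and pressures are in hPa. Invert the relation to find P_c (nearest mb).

888 mb

ΔP = (V / 6.97)^(1/0.651) = (157/6.97)^1.536.
157/6.97 = 22.525; 22.525^1.536 ≈ 119.63 mb.
P_c = 1008 − 119.63 = 888.37 ≈ 888 mb.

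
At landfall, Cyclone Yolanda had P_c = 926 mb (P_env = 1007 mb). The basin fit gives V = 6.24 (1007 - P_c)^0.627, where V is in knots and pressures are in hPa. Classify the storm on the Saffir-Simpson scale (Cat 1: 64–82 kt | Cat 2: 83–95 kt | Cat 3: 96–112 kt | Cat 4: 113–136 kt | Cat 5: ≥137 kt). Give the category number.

3

ΔP = 1007 − 926 = 81 mb.
V ≈ 6.24 × 81^0.627 = 6.24 × 15.73 ≈ 98 kt.
98 kt falls in the Category 3 band.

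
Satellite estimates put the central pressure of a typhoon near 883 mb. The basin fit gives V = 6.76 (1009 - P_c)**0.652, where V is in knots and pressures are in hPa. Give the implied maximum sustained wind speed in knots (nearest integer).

158 kt

ΔP = 1009 − 883 = 126 mb.
126^0.652 ≈ 23.412.
V ≈ 6.76 × 23.412 ≈ 158.3 kt.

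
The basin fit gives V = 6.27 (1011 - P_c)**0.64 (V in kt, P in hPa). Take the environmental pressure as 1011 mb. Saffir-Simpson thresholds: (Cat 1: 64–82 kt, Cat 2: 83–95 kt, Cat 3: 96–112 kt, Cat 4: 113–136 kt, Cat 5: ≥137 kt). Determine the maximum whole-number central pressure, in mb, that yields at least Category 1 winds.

Category 1 begins at V = 64 kt.
Required ΔP = (64/6.27)^(1/0.64) = 10.207^1.562 ≈ 37.71 mb.
P_c ≤ 1011 − 37.71 = 973.29, so the highest integer P_c is 973 mb.

973 mb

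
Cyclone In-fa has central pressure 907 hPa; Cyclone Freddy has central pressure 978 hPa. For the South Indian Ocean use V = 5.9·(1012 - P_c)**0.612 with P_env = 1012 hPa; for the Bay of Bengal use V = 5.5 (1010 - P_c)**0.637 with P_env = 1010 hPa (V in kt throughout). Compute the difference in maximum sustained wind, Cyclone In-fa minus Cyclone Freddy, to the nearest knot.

Cyclone In-fa: ΔP = 105; V ≈ 5.9 × 105^0.612 ≈ 101.82 kt.
Cyclone Freddy: ΔP = 32; V ≈ 5.5 × 32^0.637 ≈ 50.02 kt.
Difference ≈ 101.82 − 50.02 = 51.80 → 52 kt.

52 kt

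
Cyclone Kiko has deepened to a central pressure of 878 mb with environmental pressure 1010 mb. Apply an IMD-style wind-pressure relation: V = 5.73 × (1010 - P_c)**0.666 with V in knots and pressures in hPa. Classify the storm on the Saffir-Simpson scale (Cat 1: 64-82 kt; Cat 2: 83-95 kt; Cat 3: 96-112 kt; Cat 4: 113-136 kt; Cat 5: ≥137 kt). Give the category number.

5

ΔP = 1010 − 878 = 132 mb.
V ≈ 5.73 × 132^0.666 = 5.73 × 25.84 ≈ 148 kt.
148 kt falls in the Category 5 band.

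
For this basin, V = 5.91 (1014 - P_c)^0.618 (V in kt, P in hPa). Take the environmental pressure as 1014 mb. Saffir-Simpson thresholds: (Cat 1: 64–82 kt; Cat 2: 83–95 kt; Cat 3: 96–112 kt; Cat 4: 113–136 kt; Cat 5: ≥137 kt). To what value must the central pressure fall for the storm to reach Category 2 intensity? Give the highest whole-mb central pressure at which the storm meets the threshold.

942 mb

Category 2 begins at V = 83 kt.
Required ΔP = (83/5.91)^(1/0.618) = 14.044^1.618 ≈ 71.91 mb.
P_c ≤ 1014 − 71.91 = 942.09, so the highest integer P_c is 942 mb.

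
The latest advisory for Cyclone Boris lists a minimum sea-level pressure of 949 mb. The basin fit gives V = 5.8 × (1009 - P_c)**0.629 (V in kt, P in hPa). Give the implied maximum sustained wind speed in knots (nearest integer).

ΔP = 1009 − 949 = 60 mb.
60^0.629 ≈ 13.136.
V ≈ 5.8 × 13.136 ≈ 76.2 kt.

76 kt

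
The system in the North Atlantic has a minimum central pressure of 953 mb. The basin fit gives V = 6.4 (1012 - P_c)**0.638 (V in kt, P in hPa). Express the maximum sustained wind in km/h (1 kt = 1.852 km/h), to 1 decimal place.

159.8 km/h

ΔP = 1012 − 953 = 59 mb.
V ≈ 6.4 × 59^0.638 = 6.4 × 13.484 ≈ 86.295 kt.
86.295 × 1.852 ≈ 159.82 km/h → 159.8 km/h.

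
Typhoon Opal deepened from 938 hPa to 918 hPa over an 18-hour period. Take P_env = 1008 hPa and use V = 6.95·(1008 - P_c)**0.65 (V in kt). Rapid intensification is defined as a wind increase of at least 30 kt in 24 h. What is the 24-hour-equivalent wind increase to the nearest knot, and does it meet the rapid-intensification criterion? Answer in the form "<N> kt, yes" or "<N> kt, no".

26 kt, no

V₁: ΔP = 70, V ≈ 6.95 × 70^0.65 ≈ 109.98 kt.
V₂: ΔP = 90, V ≈ 6.95 × 90^0.65 ≈ 129.49 kt.
ΔV over 18 h = 19.51 kt → 24 h equivalent = 19.51 × 24/18 ≈ 26.01 kt.
26 kt < 30 kt ⇒ not rapid intensification.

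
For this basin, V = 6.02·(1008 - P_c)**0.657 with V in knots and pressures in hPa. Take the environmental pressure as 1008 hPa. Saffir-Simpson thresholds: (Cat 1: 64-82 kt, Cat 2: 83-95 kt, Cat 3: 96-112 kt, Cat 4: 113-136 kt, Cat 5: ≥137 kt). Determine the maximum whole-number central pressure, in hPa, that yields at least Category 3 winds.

Category 3 begins at V = 96 kt.
Required ΔP = (96/6.02)^(1/0.657) = 15.947^1.522 ≈ 67.69 hPa.
P_c ≤ 1008 − 67.69 = 940.31, so the highest integer P_c is 940 hPa.

940 hPa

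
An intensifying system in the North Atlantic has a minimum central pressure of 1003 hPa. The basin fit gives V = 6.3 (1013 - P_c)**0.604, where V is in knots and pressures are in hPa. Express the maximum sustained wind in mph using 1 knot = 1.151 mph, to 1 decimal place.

ΔP = 1013 − 1003 = 10 hPa.
V ≈ 6.3 × 10^0.604 = 6.3 × 4.018 ≈ 25.313 kt.
25.313 × 1.151 ≈ 29.14 mph → 29.1 mph.

29.1 mph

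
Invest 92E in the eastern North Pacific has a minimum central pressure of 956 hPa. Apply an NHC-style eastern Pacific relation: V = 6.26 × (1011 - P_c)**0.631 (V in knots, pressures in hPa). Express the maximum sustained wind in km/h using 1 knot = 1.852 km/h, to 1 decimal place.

ΔP = 1011 − 956 = 55 hPa.
V ≈ 6.26 × 55^0.631 = 6.26 × 12.536 ≈ 78.477 kt.
78.477 × 1.852 ≈ 145.34 km/h → 145.3 km/h.

145.3 km/h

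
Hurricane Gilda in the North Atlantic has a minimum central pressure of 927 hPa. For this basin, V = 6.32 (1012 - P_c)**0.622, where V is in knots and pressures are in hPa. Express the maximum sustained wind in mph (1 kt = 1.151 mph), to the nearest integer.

ΔP = 1012 − 927 = 85 hPa.
V ≈ 6.32 × 85^0.622 = 6.32 × 15.853 ≈ 100.188 kt.
100.188 × 1.151 ≈ 115.32 mph → 115 mph.

115 mph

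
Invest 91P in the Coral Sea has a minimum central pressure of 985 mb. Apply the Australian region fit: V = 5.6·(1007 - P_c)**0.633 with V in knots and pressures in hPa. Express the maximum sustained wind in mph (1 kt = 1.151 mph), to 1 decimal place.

45.6 mph

ΔP = 1007 − 985 = 22 mb.
V ≈ 5.6 × 22^0.633 = 5.6 × 7.075 ≈ 39.622 kt.
39.622 × 1.151 ≈ 45.61 mph → 45.6 mph.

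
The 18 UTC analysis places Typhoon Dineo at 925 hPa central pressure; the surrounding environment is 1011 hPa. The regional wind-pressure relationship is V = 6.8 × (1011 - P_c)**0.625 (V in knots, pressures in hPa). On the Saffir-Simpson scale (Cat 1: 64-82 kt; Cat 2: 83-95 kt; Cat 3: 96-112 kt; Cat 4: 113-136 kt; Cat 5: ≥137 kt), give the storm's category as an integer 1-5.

ΔP = 1011 − 925 = 86 hPa.
V ≈ 6.8 × 86^0.625 = 6.8 × 16.18 ≈ 110 kt.
110 kt falls in the Category 3 band.

3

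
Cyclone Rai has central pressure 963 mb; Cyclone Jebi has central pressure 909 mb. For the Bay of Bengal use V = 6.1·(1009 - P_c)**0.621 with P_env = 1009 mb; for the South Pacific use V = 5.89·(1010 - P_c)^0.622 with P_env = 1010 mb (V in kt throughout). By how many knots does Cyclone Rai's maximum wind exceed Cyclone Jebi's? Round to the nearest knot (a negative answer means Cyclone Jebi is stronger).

Cyclone Rai: ΔP = 46; V ≈ 6.1 × 46^0.621 ≈ 65.75 kt.
Cyclone Jebi: ΔP = 101; V ≈ 5.89 × 101^0.622 ≈ 103.94 kt.
Difference ≈ 65.75 − 103.94 = -38.19 → -38 kt.

-38 kt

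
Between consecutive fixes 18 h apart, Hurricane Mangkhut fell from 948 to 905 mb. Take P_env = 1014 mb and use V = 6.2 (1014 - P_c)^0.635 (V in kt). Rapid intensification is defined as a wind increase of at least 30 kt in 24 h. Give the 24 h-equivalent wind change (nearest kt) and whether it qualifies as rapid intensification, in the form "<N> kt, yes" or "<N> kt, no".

44 kt, yes

V₁: ΔP = 66, V ≈ 6.2 × 66^0.635 ≈ 88.68 kt.
V₂: ΔP = 109, V ≈ 6.2 × 109^0.635 ≈ 121.94 kt.
ΔV over 18 h = 33.26 kt → 24 h equivalent = 33.26 × 24/18 ≈ 44.35 kt.
44 kt ≥ 30 kt ⇒ rapid intensification.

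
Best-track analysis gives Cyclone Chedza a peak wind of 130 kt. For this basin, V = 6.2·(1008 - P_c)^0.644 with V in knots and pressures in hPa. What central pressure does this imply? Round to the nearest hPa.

ΔP = (V / 6.2)^(1/0.644) = (130/6.2)^1.553.
130/6.2 = 20.968; 20.968^1.553 ≈ 112.75 hPa.
P_c = 1008 − 112.75 = 895.25 ≈ 895 hPa.

895 hPa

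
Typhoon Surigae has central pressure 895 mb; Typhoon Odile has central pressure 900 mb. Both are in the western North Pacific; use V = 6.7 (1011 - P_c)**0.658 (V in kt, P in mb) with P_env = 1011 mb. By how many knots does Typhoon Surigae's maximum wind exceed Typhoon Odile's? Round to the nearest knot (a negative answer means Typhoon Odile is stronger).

Typhoon Surigae: ΔP = 116; V ≈ 6.7 × 116^0.658 ≈ 152.93 kt.
Typhoon Odile: ΔP = 111; V ≈ 6.7 × 111^0.658 ≈ 148.56 kt.
Difference ≈ 152.93 − 148.56 = 4.37 → 4 kt.

4 kt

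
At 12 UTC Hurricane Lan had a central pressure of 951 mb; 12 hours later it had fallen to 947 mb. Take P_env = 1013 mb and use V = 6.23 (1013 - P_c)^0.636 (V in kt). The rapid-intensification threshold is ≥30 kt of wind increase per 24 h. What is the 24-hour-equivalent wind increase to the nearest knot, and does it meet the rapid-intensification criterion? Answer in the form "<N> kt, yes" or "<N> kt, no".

7 kt, no

V₁: ΔP = 62, V ≈ 6.23 × 62^0.636 ≈ 85.99 kt.
V₂: ΔP = 66, V ≈ 6.23 × 66^0.636 ≈ 89.48 kt.
ΔV over 12 h = 3.49 kt → 24 h equivalent = 3.49 × 24/12 ≈ 6.98 kt.
7 kt < 30 kt ⇒ not rapid intensification.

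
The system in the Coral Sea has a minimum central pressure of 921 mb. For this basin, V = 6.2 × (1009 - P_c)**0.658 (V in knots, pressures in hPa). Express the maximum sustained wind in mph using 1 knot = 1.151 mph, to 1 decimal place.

ΔP = 1009 − 921 = 88 mb.
V ≈ 6.2 × 88^0.658 = 6.2 × 19.031 ≈ 117.994 kt.
117.994 × 1.151 ≈ 135.81 mph → 135.8 mph.

135.8 mph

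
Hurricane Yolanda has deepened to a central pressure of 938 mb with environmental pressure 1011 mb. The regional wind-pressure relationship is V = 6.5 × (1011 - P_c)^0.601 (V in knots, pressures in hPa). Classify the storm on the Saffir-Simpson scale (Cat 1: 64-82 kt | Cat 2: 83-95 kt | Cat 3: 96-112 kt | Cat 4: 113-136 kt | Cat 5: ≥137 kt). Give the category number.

ΔP = 1011 − 938 = 73 mb.
V ≈ 6.5 × 73^0.601 = 6.5 × 13.18 ≈ 86 kt.
86 kt falls in the Category 2 band.

2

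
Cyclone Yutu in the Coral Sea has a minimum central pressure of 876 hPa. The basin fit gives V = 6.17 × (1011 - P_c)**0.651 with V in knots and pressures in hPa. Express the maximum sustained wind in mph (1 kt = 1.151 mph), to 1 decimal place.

173.1 mph

ΔP = 1011 − 876 = 135 hPa.
V ≈ 6.17 × 135^0.651 = 6.17 × 24.370 ≈ 150.360 kt.
150.360 × 1.151 ≈ 173.06 mph → 173.1 mph.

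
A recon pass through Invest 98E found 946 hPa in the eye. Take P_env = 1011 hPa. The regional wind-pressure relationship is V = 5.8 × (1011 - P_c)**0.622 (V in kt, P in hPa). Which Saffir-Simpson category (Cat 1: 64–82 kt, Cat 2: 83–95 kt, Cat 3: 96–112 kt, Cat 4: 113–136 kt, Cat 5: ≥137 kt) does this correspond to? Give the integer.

ΔP = 1011 − 946 = 65 hPa.
V ≈ 5.8 × 65^0.622 = 5.8 × 13.42 ≈ 78 kt.
78 kt falls in the Category 1 band.

1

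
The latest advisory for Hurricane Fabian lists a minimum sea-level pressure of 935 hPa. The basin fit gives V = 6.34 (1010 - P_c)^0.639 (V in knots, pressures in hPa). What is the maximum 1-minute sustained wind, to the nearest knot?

ΔP = 1010 − 935 = 75 hPa.
75^0.639 ≈ 15.782.
V ≈ 6.34 × 15.782 ≈ 100.1 kt.

100 kt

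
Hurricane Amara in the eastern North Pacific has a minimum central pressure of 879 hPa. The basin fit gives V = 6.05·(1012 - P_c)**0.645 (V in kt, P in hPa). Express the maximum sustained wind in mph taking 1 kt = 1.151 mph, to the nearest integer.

ΔP = 1012 − 879 = 133 hPa.
V ≈ 6.05 × 133^0.645 = 6.05 × 23.436 ≈ 141.788 kt.
141.788 × 1.151 ≈ 163.20 mph → 163 mph.

163 mph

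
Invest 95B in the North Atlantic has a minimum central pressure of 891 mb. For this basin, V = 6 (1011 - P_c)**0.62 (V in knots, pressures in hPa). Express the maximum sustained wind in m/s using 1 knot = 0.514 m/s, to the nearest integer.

ΔP = 1011 − 891 = 120 mb.
V ≈ 6 × 120^0.62 = 6 × 19.458 ≈ 116.746 kt.
116.746 × 0.514 ≈ 60.01 m/s → 60 m/s.

60 m/s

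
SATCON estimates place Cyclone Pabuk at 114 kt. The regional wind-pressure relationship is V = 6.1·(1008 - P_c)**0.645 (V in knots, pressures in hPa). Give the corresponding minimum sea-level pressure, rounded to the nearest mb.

914 mb

ΔP = (V / 6.1)^(1/0.645) = (114/6.1)^1.550.
114/6.1 = 18.689; 18.689^1.550 ≈ 93.63 mb.
P_c = 1008 − 93.63 = 914.37 ≈ 914 mb.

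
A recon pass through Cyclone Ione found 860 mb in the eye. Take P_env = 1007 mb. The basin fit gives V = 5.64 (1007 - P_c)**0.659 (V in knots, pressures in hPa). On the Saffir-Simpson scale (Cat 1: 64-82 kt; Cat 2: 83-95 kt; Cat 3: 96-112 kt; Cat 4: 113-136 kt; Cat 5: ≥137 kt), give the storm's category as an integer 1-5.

ΔP = 1007 − 860 = 147 mb.
V ≈ 5.64 × 147^0.659 = 5.64 × 26.81 ≈ 151 kt.
151 kt falls in the Category 5 band.

5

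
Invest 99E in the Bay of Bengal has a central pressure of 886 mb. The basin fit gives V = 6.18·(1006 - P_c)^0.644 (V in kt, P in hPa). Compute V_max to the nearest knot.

ΔP = 1006 − 886 = 120 mb.
120^0.644 ≈ 21.827.
V ≈ 6.18 × 21.827 ≈ 134.9 kt.

135 kt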